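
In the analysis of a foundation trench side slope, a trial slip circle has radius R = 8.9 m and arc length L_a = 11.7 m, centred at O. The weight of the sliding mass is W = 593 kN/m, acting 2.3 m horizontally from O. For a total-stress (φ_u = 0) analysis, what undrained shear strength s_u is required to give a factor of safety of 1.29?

s_u = 16.9 kPa

FS = s_u·L_a·R / (W·d), so s_u = FS·W·d / (L_a·R).
s_u = 1.29·593·2.3 / (11.70·8.9) = 1759.4 / 104.13 = 16.90 kPa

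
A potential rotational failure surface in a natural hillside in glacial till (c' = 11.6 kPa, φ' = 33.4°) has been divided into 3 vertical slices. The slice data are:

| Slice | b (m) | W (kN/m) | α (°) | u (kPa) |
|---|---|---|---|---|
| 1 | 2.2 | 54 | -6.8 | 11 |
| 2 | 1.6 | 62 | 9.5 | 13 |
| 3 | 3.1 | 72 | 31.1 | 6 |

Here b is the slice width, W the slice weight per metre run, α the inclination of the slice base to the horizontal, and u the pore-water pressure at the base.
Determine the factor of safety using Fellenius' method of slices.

FS = 3.86

Ordinary method of slices: FS = Σ[c'·Δl_i + (W_i cosα_i − u_i·Δl_i)·tanφ'] / Σ W_i sinα_i, with Δl_i = b_i / cosα_i.
Slice 1: Δl = 2.2/cos(-6.8°) = 2.216 m; N'_1 = 54·cos(-6.8°) − 11·2.216 = 29.2; c'Δl = 25.70; W sinα = -6.4
Slice 2: Δl = 1.6/cos9.5° = 1.622 m; N'_2 = 62·cos9.5° − 13·1.622 = 40.1; c'Δl = 18.82; W sinα = 10.2
Slice 3: Δl = 3.1/cos31.1° = 3.620 m; N'_3 = 72·cos31.1° − 6·3.620 = 39.9; c'Δl = 42.00; W sinα = 37.2
Σc'Δl = 86.5 kN/m; ΣN' = 109.2 kN/m; ΣW sinα = 41.0 kN/m
Resisting = 86.5 + 109.2·tan33.4° = 86.5 + 72.0 = 158.5 kN/m
FS = 158.5 / 41.0 = 3.864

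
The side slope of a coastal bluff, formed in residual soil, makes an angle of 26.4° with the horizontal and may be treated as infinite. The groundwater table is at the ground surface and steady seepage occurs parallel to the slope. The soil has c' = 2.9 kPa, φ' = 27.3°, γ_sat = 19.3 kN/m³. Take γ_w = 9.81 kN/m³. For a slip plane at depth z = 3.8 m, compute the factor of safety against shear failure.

FS = 0.61

With seepage parallel to the slope and the water table at the surface, the effective normal stress on the slip plane uses the buoyant unit weight γ' = γ_sat − γ_w while the driving shear stress uses γ_sat:
FS = [c' + γ' z cos²β tanφ'] / [γ_sat z sinβ cosβ]
γ' = 19.3 − 9.81 = 9.49 kN/m³
Numerator = 2.9 + 9.49·3.8·cos²26.4°·tan27.3° = 2.9 + 9.49·3.8·0.8023·0.5161 = 17.833 kPa
Denominator = 19.3·3.8·sin26.4°·cos26.4° = 19.3·3.8·0.4446·0.8957 = 29.209 kPa
FS = 17.833 / 29.209 = 0.611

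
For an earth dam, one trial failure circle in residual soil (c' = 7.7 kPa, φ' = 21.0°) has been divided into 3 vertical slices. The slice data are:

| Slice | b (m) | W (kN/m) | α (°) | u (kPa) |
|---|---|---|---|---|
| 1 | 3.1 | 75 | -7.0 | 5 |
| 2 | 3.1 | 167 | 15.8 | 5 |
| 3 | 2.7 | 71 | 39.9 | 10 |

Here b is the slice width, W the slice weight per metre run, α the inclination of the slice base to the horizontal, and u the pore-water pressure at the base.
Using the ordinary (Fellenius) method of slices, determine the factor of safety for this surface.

Ordinary method of slices: FS = Σ[c'·Δl_i + (W_i cosα_i − u_i·Δl_i)·tanφ'] / Σ W_i sinα_i, with Δl_i = b_i / cosα_i.
Slice 1: Δl = 3.1/cos(-7.0°) = 3.123 m; N'_1 = 75·cos(-7.0°) − 5·3.123 = 58.8; c'Δl = 24.05; W sinα = -9.1
Slice 2: Δl = 3.1/cos15.8° = 3.222 m; N'_2 = 167·cos15.8° − 5·3.222 = 144.6; c'Δl = 24.81; W sinα = 45.5
Slice 3: Δl = 2.7/cos39.9° = 3.519 m; N'_3 = 71·cos39.9° − 10·3.519 = 19.3; c'Δl = 27.10; W sinα = 45.5
Σc'Δl = 76.0 kN/m; ΣN' = 222.7 kN/m; ΣW sinα = 81.9 kN/m
Resisting = 76.0 + 222.7·tan21.0° = 76.0 + 85.5 = 161.4 kN/m
FS = 161.4 / 81.9 = 1.972

FS = 1.97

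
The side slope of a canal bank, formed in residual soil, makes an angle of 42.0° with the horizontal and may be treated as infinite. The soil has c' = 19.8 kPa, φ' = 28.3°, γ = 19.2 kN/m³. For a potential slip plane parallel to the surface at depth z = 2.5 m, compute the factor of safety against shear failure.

For an infinite slope with a slip plane parallel to the surface (no pore pressure): FS = [c' + γz cos²β tanφ'] / [γz sinβ cosβ].
γz = 19.2·2.5 = 48.00 kN/m²
Numerator = 19.8 + 48.00·cos²42.0°·tan28.3° = 19.8 + 48.00·0.5523·0.5384 = 34.073 kPa
Denominator = 48.00·sin42.0°·cos42.0° = 48.00·0.6691·0.7431 = 23.869 kPa
FS = 34.073 / 23.869 = 1.428

FS = 1.43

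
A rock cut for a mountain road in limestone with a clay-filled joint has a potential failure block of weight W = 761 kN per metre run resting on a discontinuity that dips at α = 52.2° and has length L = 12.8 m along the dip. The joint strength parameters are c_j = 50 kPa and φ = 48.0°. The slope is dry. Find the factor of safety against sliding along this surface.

Resolving the block weight along and normal to the plane and applying the Mohr–Coulomb strength on the joint:
N' = W cosα = 761·cos52.2° = 466.4 kN/m
Driving force T = W sinα = 761·sin52.2° = 601.3 kN/m
Resisting force R = c_j·L + N'·tanφ = 50·12.8 + 466.4·tan48.0° = 640.0 + 518.0 = 1158.0 kN/m
FS = R / T = 1158.0 / 601.3 = 1.926

FS = 1.93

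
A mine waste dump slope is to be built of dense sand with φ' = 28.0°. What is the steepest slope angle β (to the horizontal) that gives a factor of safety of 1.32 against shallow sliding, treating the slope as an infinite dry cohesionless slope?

β = 21.9°

For an infinite dry cohesionless slope FS = tanφ'/tanβ, so tanβ = tanφ' / FS.
tanβ = tan28.0° / 1.32 = 0.5317 / 1.32 = 0.4028
β = arctan(0.4028) = 21.94°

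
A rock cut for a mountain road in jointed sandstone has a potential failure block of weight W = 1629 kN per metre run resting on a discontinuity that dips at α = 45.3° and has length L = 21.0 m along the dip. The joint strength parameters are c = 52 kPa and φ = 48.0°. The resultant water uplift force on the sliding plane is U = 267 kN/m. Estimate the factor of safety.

Resolving the block weight along and normal to the plane and applying the Mohr–Coulomb strength on the joint:
N' = W cosα − U = 1629·cos45.3° − 267 = 878.8 kN/m
Driving force T = W sinα = 1629·sin45.3° = 1157.9 kN/m
Resisting force R = c·L + N'·tanφ = 52·21.0 + 878.8·tan48.0° = 1092.0 + 976.0 = 2068.0 kN/m
FS = R / T = 2068.0 / 1157.9 = 1.786

FS = 1.79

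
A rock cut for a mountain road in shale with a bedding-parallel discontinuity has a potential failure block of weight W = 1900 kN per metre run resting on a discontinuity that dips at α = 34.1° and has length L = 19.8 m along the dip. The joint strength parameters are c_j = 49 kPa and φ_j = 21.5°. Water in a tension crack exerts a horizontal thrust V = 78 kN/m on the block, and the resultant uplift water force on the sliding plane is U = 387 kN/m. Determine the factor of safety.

Resolving the block weight along and normal to the plane and applying the Mohr–Coulomb strength on the joint:
N' = W cosα − U − V sinα = 1900·cos34.1° − 387 − 78·sin34.1° = 1142.6 kN/m
Driving force T = W sinα + V cosα = 1900·sin34.1° + 78·cos34.1° = 1129.8 kN/m
Resisting force R = c_j·L + N'·tanφ_j = 49·19.8 + 1142.6·tan21.5° = 970.2 + 450.1 = 1420.3 kN/m
FS = R / T = 1420.3 / 1129.8 = 1.257

FS = 1.26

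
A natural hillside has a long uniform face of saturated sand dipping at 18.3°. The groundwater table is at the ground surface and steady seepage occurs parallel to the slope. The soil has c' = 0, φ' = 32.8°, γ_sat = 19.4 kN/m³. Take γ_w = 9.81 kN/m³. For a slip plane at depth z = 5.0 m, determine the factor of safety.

FS = 0.96

With seepage parallel to the slope and the water table at the surface, the effective normal stress on the slip plane uses the buoyant unit weight γ' = γ_sat − γ_w while the driving shear stress uses γ_sat:
FS = [c' + γ' z cos²β tanφ'] / [γ_sat z sinβ cosβ]
(For c' = 0 this reduces to FS = (γ'/γ_sat)·tanφ'/tanβ.)
γ' = 19.4 − 9.81 = 9.59 kN/m³
Numerator = 0.0 + 9.59·5.0·cos²18.3°·tan32.8° = 0.0 + 9.59·5.0·0.9014·0.6445 = 27.855 kPa
Denominator = 19.4·5.0·sin18.3°·cos18.3° = 19.4·5.0·0.3140·0.9494 = 28.917 kPa
FS = 27.855 / 28.917 = 0.963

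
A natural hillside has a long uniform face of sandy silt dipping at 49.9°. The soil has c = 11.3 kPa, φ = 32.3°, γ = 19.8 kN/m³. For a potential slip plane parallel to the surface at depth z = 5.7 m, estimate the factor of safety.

FS = 0.74

For an infinite slope with a slip plane parallel to the surface (no pore pressure): FS = [c + γz cos²β tanφ] / [γz sinβ cosβ].
γz = 19.8·5.7 = 112.86 kN/m²
Numerator = 11.3 + 112.86·cos²49.9°·tan32.3° = 11.3 + 112.86·0.4149·0.6322 = 40.902 kPa
Denominator = 112.86·sin49.9°·cos49.9° = 112.86·0.7649·0.6441 = 55.607 kPa
FS = 40.902 / 55.607 = 0.736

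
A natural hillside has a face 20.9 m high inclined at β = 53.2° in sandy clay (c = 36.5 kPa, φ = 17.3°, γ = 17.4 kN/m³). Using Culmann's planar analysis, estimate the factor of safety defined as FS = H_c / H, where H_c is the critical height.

H_c = (4c/γ) · sinβ cosφ / [1 − cos(β − φ)]
    = (4·36.5/17.4) · sin53.2°·cos17.3° / [1 − cos35.9°]
    = 8.391 · 0.7645 / 0.1900 = 33.77 m
FS = H_c / H = 33.77 / 20.9 = 1.616

FS = 1.62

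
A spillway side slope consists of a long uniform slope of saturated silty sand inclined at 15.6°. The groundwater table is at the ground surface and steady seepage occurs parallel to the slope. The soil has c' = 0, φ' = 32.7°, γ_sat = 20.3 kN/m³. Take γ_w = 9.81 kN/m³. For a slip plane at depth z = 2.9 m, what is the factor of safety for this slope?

FS = 1.19

With seepage parallel to the slope and the water table at the surface, the effective normal stress on the slip plane uses the buoyant unit weight γ' = γ_sat − γ_w while the driving shear stress uses γ_sat:
FS = [c' + γ' z cos²β tanφ'] / [γ_sat z sinβ cosβ]
(For c' = 0 this reduces to FS = (γ'/γ_sat)·tanφ'/tanβ.)
γ' = 20.3 − 9.81 = 10.49 kN/m³
Numerator = 0.0 + 10.49·2.9·cos²15.6°·tan32.7° = 0.0 + 10.49·2.9·0.9277·0.6420 = 18.118 kPa
Denominator = 20.3·2.9·sin15.6°·cos15.6° = 20.3·2.9·0.2689·0.9632 = 15.248 kPa
FS = 18.118 / 15.248 = 1.188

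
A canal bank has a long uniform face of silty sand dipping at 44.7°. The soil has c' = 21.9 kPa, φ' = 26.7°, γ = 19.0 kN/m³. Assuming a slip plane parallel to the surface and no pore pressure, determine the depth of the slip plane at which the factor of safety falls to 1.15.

Setting FS = 1.15 in FS = [c' + γz cos²β tanφ'] / [γz sinβ cosβ] and solving for z:
z = c' / [γ cosβ (FS·sinβ − cosβ·tanφ')]
  = 21.9 / [19.0·cos44.7°·(1.15·sin44.7° − cos44.7°·tan26.7°)]
  = 21.9 / [19.0·0.7108·(1.15·0.7034 − 0.7108·0.5029)]
  = 21.9 / 6.0964 = 3.592 m

z = 3.59 m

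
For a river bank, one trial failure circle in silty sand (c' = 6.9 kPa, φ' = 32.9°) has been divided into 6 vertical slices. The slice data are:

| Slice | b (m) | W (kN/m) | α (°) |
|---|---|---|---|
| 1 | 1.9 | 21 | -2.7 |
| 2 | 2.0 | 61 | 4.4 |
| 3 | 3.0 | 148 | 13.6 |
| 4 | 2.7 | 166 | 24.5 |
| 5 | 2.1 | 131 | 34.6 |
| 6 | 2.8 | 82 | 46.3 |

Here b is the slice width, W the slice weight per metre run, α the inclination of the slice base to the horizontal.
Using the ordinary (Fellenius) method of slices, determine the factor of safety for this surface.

Ordinary method of slices: FS = Σ[c'·Δl_i + (W_i cosα_i)·tanφ'] / Σ W_i sinα_i, with Δl_i = b_i / cosα_i.
Slice 1: Δl = 1.9/cos(-2.7°) = 1.902 m; N'_1 = 21·cos(-2.7°) = 21.0; c'Δl = 13.12; W sinα = -1.0
Slice 2: Δl = 2.0/cos4.4° = 2.006 m; N'_2 = 61·cos4.4° = 60.8; c'Δl = 13.84; W sinα = 4.7
Slice 3: Δl = 3.0/cos13.6° = 3.087 m; N'_3 = 148·cos13.6° = 143.9; c'Δl = 21.30; W sinα = 34.8
Slice 4: Δl = 2.7/cos24.5° = 2.967 m; N'_4 = 166·cos24.5° = 151.1; c'Δl = 20.47; W sinα = 68.8
Slice 5: Δl = 2.1/cos34.6° = 2.551 m; N'_5 = 131·cos34.6° = 107.8; c'Δl = 17.60; W sinα = 74.4
Slice 6: Δl = 2.8/cos46.3° = 4.053 m; N'_6 = 82·cos46.3° = 56.7; c'Δl = 27.96; W sinα = 59.3
Σc'Δl = 114.3 kN/m; ΣN' = 541.2 kN/m; ΣW sinα = 241.0 kN/m
Resisting = 114.3 + 541.2·tan32.9° = 114.3 + 350.1 = 464.4 kN/m
FS = 464.4 / 241.0 = 1.927

FS = 1.93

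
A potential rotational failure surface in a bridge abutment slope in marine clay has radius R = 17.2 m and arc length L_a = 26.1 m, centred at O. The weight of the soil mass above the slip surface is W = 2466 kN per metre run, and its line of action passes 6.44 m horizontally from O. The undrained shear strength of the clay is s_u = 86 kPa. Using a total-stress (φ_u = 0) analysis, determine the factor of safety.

Taking moments about the centre O, the resisting moment is provided by the undrained shear strength acting along the arc:
M_R = s_u·L_a·R = 86·26.10·17.2 = 38607.1 kN·m/m
M_D = W·d = 2466·6.44 = 15881.0 kN·m/m
FS = M_R / M_D = 38607.1 / 15881.0 = 2.431

FS = 2.43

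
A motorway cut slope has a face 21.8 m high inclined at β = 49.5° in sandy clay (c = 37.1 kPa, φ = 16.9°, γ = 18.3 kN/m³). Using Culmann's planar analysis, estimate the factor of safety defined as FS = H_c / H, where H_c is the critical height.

H_c = (4c/γ) · sinβ cosφ / [1 − cos(β − φ)]
    = (4·37.1/18.3) · sin49.5°·cos16.9° / [1 − cos32.6°]
    = 8.109 · 0.7276 / 0.1575 = 37.45 m
FS = H_c / H = 37.45 / 21.8 = 1.718

FS = 1.72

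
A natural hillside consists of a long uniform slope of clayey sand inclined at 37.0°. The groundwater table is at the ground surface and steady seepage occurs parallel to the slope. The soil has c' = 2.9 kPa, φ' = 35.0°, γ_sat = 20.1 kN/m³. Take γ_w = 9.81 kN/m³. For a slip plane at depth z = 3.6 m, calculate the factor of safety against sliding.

FS = 0.56

With seepage parallel to the slope and the water table at the surface, the effective normal stress on the slip plane uses the buoyant unit weight γ' = γ_sat − γ_w while the driving shear stress uses γ_sat:
FS = [c' + γ' z cos²β tanφ'] / [γ_sat z sinβ cosβ]
γ' = 20.1 − 9.81 = 10.29 kN/m³
Numerator = 2.9 + 10.29·3.6·cos²37.0°·tan35.0° = 2.9 + 10.29·3.6·0.6378·0.7002 = 19.444 kPa
Denominator = 20.1·3.6·sin37.0°·cos37.0° = 20.1·3.6·0.6018·0.7986 = 34.778 kPa
FS = 19.444 / 34.778 = 0.559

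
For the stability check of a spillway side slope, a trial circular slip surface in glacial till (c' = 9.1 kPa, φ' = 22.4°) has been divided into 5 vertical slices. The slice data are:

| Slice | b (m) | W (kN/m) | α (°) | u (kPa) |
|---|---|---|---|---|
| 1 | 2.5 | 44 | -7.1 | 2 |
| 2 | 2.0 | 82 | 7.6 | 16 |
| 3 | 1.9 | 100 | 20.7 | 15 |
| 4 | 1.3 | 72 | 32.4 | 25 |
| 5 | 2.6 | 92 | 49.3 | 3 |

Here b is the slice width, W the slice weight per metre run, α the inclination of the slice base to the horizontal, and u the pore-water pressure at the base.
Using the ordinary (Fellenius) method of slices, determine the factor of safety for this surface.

FS = 1.35

Ordinary method of slices: FS = Σ[c'·Δl_i + (W_i cosα_i − u_i·Δl_i)·tanφ'] / Σ W_i sinα_i, with Δl_i = b_i / cosα_i.
Slice 1: Δl = 2.5/cos(-7.1°) = 2.519 m; N'_1 = 44·cos(-7.1°) − 2·2.519 = 38.6; c'Δl = 22.93; W sinα = -5.4
Slice 2: Δl = 2.0/cos7.6° = 2.018 m; N'_2 = 82·cos7.6° − 16·2.018 = 49.0; c'Δl = 18.36; W sinα = 10.8
Slice 3: Δl = 1.9/cos20.7° = 2.031 m; N'_3 = 100·cos20.7° − 15·2.031 = 63.1; c'Δl = 18.48; W sinα = 35.3
Slice 4: Δl = 1.3/cos32.4° = 1.540 m; N'_4 = 72·cos32.4° − 25·1.540 = 22.3; c'Δl = 14.01; W sinα = 38.6
Slice 5: Δl = 2.6/cos49.3° = 3.987 m; N'_5 = 92·cos49.3° − 3·3.987 = 48.0; c'Δl = 36.28; W sinα = 69.7
Σc'Δl = 110.1 kN/m; ΣN' = 221.0 kN/m; ΣW sinα = 149.1 kN/m
Resisting = 110.1 + 221.0·tan22.4° = 110.1 + 91.1 = 201.2 kN/m
FS = 201.2 / 149.1 = 1.349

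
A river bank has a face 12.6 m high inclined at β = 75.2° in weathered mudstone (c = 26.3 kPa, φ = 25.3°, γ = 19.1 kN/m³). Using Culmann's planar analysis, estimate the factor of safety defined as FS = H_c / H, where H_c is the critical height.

FS = 1.07

H_c = (4c/γ) · sinβ cosφ / [1 − cos(β − φ)]
    = (4·26.3/19.1) · sin75.2°·cos25.3° / [1 − cos49.9°]
    = 5.508 · 0.8741 / 0.3559 = 13.53 m
FS = H_c / H = 13.53 / 12.6 = 1.074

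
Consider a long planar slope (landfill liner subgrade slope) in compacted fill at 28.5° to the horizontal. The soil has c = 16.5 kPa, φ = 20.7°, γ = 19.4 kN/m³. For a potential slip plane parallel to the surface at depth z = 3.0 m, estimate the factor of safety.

FS = 1.37

For an infinite slope with a slip plane parallel to the surface (no pore pressure): FS = [c + γz cos²β tanφ] / [γz sinβ cosβ].
γz = 19.4·3.0 = 58.20 kN/m²
Numerator = 16.5 + 58.20·cos²28.5°·tan20.7° = 16.5 + 58.20·0.7723·0.3779 = 33.485 kPa
Denominator = 58.20·sin28.5°·cos28.5° = 58.20·0.4772·0.8788 = 24.405 kPa
FS = 33.485 / 24.405 = 1.372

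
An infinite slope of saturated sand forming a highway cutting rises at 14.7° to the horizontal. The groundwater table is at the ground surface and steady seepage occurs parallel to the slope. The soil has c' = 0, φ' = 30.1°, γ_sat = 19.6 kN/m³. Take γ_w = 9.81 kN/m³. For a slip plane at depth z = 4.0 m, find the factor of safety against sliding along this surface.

With seepage parallel to the slope and the water table at the surface, the effective normal stress on the slip plane uses the buoyant unit weight γ' = γ_sat − γ_w while the driving shear stress uses γ_sat:
FS = [c' + γ' z cos²β tanφ'] / [γ_sat z sinβ cosβ]
(For c' = 0 this reduces to FS = (γ'/γ_sat)·tanφ'/tanβ.)
γ' = 19.6 − 9.81 = 9.79 kN/m³
Numerator = 0.0 + 9.79·4.0·cos²14.7°·tan30.1° = 0.0 + 9.79·4.0·0.9356·0.5797 = 21.239 kPa
Denominator = 19.6·4.0·sin14.7°·cos14.7° = 19.6·4.0·0.2538·0.9673 = 19.243 kPa
FS = 21.239 / 19.243 = 1.104

FS = 1.10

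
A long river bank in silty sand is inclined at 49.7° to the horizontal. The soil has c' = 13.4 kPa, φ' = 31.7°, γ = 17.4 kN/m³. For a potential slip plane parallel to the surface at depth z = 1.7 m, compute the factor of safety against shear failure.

FS = 1.44

For an infinite slope with a slip plane parallel to the surface (no pore pressure): FS = [c' + γz cos²β tanφ'] / [γz sinβ cosβ].
γz = 17.4·1.7 = 29.58 kN/m²
Numerator = 13.4 + 29.58·cos²49.7°·tan31.7° = 13.4 + 29.58·0.4183·0.6176 = 21.043 kPa
Denominator = 29.58·sin49.7°·cos49.7° = 29.58·0.7627·0.6468 = 14.591 kPa
FS = 21.043 / 14.591 = 1.442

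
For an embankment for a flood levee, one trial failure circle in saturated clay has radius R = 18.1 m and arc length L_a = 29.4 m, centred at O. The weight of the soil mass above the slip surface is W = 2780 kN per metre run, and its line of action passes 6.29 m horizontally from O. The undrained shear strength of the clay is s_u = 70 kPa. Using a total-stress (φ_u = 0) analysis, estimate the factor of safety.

Taking moments about the centre O, the resisting moment is provided by the undrained shear strength acting along the arc:
M_R = s_u·L_a·R = 70·29.40·18.1 = 37249.8 kN·m/m
M_D = W·d = 2780·6.29 = 17486.2 kN·m/m
FS = M_R / M_D = 37249.8 / 17486.2 = 2.130

FS = 2.13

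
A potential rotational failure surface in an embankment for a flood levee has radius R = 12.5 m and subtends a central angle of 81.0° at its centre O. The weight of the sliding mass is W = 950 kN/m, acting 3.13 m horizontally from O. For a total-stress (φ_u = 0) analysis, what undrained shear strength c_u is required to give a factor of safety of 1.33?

FS = c_u·L_a·R / (W·d), so c_u = FS·W·d / (L_a·R).
Arc length L_a = R·θ = 12.5·(81.0°·π/180) = 12.5·1.4137 = 17.67 m
c_u = 1.33·950·3.13 / (17.67·12.5) = 3954.8 / 220.89 = 17.90 kPa

c_u = 17.9 kPa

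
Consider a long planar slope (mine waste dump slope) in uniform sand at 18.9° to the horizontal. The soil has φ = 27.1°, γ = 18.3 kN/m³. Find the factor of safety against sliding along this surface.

For a dry cohesionless infinite slope the factor of safety is FS = tanφ / tanβ.
FS = tan27.1° / tan18.9° = 0.5117 / 0.3424 = 1.495

FS = 1.49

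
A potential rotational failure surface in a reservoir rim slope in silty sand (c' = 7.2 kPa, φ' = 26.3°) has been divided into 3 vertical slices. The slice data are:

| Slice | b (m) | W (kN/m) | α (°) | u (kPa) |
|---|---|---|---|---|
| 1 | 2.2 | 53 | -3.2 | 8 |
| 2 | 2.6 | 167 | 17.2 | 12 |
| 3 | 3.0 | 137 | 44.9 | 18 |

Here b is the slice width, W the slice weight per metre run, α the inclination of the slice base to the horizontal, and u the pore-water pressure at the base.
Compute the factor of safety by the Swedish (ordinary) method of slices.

FS = 1.09

Ordinary method of slices: FS = Σ[c'·Δl_i + (W_i cosα_i − u_i·Δl_i)·tanφ'] / Σ W_i sinα_i, with Δl_i = b_i / cosα_i.
Slice 1: Δl = 2.2/cos(-3.2°) = 2.203 m; N'_1 = 53·cos(-3.2°) − 8·2.203 = 35.3; c'Δl = 15.86; W sinα = -3.0
Slice 2: Δl = 2.6/cos17.2° = 2.722 m; N'_2 = 167·cos17.2° − 12·2.722 = 126.9; c'Δl = 19.60; W sinα = 49.4
Slice 3: Δl = 3.0/cos44.9° = 4.235 m; N'_3 = 137·cos44.9° − 18·4.235 = 20.8; c'Δl = 30.49; W sinα = 96.7
Σc'Δl = 66.0 kN/m; ΣN' = 183.0 kN/m; ΣW sinα = 143.1 kN/m
Resisting = 66.0 + 183.0·tan26.3° = 66.0 + 90.4 = 156.4 kN/m
FS = 156.4 / 143.1 = 1.093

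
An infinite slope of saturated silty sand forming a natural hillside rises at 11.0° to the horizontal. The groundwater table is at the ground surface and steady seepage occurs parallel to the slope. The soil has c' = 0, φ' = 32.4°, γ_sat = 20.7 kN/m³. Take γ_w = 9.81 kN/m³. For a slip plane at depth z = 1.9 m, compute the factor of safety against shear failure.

FS = 1.72

With seepage parallel to the slope and the water table at the surface, the effective normal stress on the slip plane uses the buoyant unit weight γ' = γ_sat − γ_w while the driving shear stress uses γ_sat:
FS = [c' + γ' z cos²β tanφ'] / [γ_sat z sinβ cosβ]
(For c' = 0 this reduces to FS = (γ'/γ_sat)·tanφ'/tanβ.)
γ' = 20.7 − 9.81 = 10.89 kN/m³
Numerator = 0.0 + 10.89·1.9·cos²11.0°·tan32.4° = 0.0 + 10.89·1.9·0.9636·0.6346 = 12.653 kPa
Denominator = 20.7·1.9·sin11.0°·cos11.0° = 20.7·1.9·0.1908·0.9816 = 7.367 kPa
FS = 12.653 / 7.367 = 1.718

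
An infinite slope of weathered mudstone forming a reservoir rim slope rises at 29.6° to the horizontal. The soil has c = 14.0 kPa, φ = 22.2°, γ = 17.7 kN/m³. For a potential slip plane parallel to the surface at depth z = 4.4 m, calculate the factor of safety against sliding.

FS = 1.14

For an infinite slope with a slip plane parallel to the surface (no pore pressure): FS = [c + γz cos²β tanφ] / [γz sinβ cosβ].
γz = 17.7·4.4 = 77.88 kN/m²
Numerator = 14.0 + 77.88·cos²29.6°·tan22.2° = 14.0 + 77.88·0.7560·0.4081 = 38.028 kPa
Denominator = 77.88·sin29.6°·cos29.6° = 77.88·0.4939·0.8695 = 33.448 kPa
FS = 38.028 / 33.448 = 1.137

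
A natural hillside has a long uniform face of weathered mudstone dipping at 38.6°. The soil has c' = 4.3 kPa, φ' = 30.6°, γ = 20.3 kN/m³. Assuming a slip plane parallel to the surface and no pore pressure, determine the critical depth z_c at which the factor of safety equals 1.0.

z_c = 1.68 m

Setting FS = 1.00 in FS = [c' + γz cos²β tanφ'] / [γz sinβ cosβ] and solving for z:
z = c' / [γ cosβ (FS·sinβ − cosβ·tanφ')]
  = 4.3 / [20.3·cos38.6°·(1.00·sin38.6° − cos38.6°·tan30.6°)]
  = 4.3 / [20.3·0.7815·(1.00·0.6239 − 0.7815·0.5914)]
  = 4.3 / 2.5652 = 1.676 m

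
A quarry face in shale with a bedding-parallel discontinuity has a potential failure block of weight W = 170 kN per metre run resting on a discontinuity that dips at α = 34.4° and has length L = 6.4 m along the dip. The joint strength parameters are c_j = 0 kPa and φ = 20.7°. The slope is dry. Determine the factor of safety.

FS = 0.55

Resolving the block weight along and normal to the plane and applying the Mohr–Coulomb strength on the joint:
N' = W cosα = 170·cos34.4° = 140.3 kN/m
Driving force T = W sinα = 170·sin34.4° = 96.0 kN/m
Resisting force R = c_j·L + N'·tanφ = 0·6.4 + 140.3·tan20.7° = 0.0 + 53.0 = 53.0 kN/m
FS = R / T = 53.0 / 96.0 = 0.552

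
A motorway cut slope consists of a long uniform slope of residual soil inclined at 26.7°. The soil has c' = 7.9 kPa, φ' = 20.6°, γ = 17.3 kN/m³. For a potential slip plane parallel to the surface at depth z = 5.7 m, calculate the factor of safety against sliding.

For an infinite slope with a slip plane parallel to the surface (no pore pressure): FS = [c' + γz cos²β tanφ'] / [γz sinβ cosβ].
γz = 17.3·5.7 = 98.61 kN/m²
Numerator = 7.9 + 98.61·cos²26.7°·tan20.6° = 7.9 + 98.61·0.7981·0.3759 = 37.482 kPa
Denominator = 98.61·sin26.7°·cos26.7° = 98.61·0.4493·0.8934 = 39.583 kPa
FS = 37.482 / 39.583 = 0.947

FS = 0.95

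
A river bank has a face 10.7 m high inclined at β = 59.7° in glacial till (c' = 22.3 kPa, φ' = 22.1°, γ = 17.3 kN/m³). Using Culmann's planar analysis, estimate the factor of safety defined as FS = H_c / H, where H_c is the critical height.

FS = 1.86

H_c = (4c'/γ) · sinβ cosφ' / [1 − cos(β − φ')]
    = (4·22.3/17.3) · sin59.7°·cos22.1° / [1 − cos37.6°]
    = 5.156 · 0.8000 / 0.2077 = 19.86 m
FS = H_c / H = 19.86 / 10.7 = 1.856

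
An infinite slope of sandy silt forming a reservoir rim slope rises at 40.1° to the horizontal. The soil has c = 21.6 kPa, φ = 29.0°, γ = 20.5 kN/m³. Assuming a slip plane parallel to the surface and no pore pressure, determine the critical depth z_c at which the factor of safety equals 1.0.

z_c = 6.26 m

Setting FS = 1.00 in FS = [c + γz cos²β tanφ] / [γz sinβ cosβ] and solving for z:
z = c / [γ cosβ (FS·sinβ − cosβ·tanφ)]
  = 21.6 / [20.5·cos40.1°·(1.00·sin40.1° − cos40.1°·tan29.0°)]
  = 21.6 / [20.5·0.7649·(1.00·0.6441 − 0.7649·0.5543)]
  = 21.6 / 3.4517 = 6.258 m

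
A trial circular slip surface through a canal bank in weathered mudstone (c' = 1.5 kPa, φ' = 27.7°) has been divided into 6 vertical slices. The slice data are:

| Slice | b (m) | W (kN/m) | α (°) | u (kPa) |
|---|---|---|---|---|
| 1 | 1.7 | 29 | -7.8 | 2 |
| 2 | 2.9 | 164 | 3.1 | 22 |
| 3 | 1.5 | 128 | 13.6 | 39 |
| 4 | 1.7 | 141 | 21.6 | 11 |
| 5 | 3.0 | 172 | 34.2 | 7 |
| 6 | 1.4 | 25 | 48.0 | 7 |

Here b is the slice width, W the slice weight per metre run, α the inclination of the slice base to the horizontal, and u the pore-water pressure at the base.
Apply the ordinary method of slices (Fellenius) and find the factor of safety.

FS = 1.19

Ordinary method of slices: FS = Σ[c'·Δl_i + (W_i cosα_i − u_i·Δl_i)·tanφ'] / Σ W_i sinα_i, with Δl_i = b_i / cosα_i.
Slice 1: Δl = 1.7/cos(-7.8°) = 1.716 m; N'_1 = 29·cos(-7.8°) − 2·1.716 = 25.3; c'Δl = 2.57; W sinα = -3.9
Slice 2: Δl = 2.9/cos3.1° = 2.904 m; N'_2 = 164·cos3.1° − 22·2.904 = 99.9; c'Δl = 4.36; W sinα = 8.9
Slice 3: Δl = 1.5/cos13.6° = 1.543 m; N'_3 = 128·cos13.6° − 39·1.543 = 64.2; c'Δl = 2.31; W sinα = 30.1
Slice 4: Δl = 1.7/cos21.6° = 1.828 m; N'_4 = 141·cos21.6° − 11·1.828 = 111.0; c'Δl = 2.74; W sinα = 51.9
Slice 5: Δl = 3.0/cos34.2° = 3.627 m; N'_5 = 172·cos34.2° − 7·3.627 = 116.9; c'Δl = 5.44; W sinα = 96.7
Slice 6: Δl = 1.4/cos48.0° = 2.092 m; N'_6 = 25·cos48.0° − 7·2.092 = 2.1; c'Δl = 3.14; W sinα = 18.6
Σc'Δl = 20.6 kN/m; ΣN' = 419.3 kN/m; ΣW sinα = 202.2 kN/m
Resisting = 20.6 + 419.3·tan27.7° = 20.6 + 220.2 = 240.7 kN/m
FS = 240.7 / 202.2 = 1.191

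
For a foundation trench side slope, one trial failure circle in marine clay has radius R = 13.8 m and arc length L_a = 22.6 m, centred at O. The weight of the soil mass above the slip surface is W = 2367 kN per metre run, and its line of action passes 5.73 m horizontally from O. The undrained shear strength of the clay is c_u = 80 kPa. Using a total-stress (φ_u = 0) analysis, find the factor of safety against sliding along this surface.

Taking moments about the centre O, the resisting moment is provided by the undrained shear strength acting along the arc:
M_R = c_u·L_a·R = 80·22.60·13.8 = 24950.4 kN·m/m
M_D = W·d = 2367·5.73 = 13562.9 kN·m/m
FS = M_R / M_D = 24950.4 / 13562.9 = 1.840

FS = 1.84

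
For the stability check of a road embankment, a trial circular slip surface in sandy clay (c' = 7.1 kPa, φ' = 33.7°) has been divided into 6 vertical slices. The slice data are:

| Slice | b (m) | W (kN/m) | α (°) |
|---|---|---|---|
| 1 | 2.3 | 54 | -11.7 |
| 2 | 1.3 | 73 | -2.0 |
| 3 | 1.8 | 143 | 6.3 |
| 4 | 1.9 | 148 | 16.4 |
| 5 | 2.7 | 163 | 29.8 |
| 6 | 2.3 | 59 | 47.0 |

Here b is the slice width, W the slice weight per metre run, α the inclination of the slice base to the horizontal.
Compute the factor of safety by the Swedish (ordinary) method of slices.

FS = 2.93

Ordinary method of slices: FS = Σ[c'·Δl_i + (W_i cosα_i)·tanφ'] / Σ W_i sinα_i, with Δl_i = b_i / cosα_i.
Slice 1: Δl = 2.3/cos(-11.7°) = 2.349 m; N'_1 = 54·cos(-11.7°) = 52.9; c'Δl = 16.68; W sinα = -11.0
Slice 2: Δl = 1.3/cos(-2.0°) = 1.301 m; N'_2 = 73·cos(-2.0°) = 73.0; c'Δl = 9.24; W sinα = -2.5
Slice 3: Δl = 1.8/cos6.3° = 1.811 m; N'_3 = 143·cos6.3° = 142.1; c'Δl = 12.86; W sinα = 15.7
Slice 4: Δl = 1.9/cos16.4° = 1.981 m; N'_4 = 148·cos16.4° = 142.0; c'Δl = 14.06; W sinα = 41.8
Slice 5: Δl = 2.7/cos29.8° = 3.111 m; N'_5 = 163·cos29.8° = 141.4; c'Δl = 22.09; W sinα = 81.0
Slice 6: Δl = 2.3/cos47.0° = 3.372 m; N'_6 = 59·cos47.0° = 40.2; c'Δl = 23.94; W sinα = 43.1
Σc'Δl = 98.9 kN/m; ΣN' = 591.6 kN/m; ΣW sinα = 168.1 kN/m
Resisting = 98.9 + 591.6·tan33.7° = 98.9 + 394.6 = 493.4 kN/m
FS = 493.4 / 168.1 = 2.935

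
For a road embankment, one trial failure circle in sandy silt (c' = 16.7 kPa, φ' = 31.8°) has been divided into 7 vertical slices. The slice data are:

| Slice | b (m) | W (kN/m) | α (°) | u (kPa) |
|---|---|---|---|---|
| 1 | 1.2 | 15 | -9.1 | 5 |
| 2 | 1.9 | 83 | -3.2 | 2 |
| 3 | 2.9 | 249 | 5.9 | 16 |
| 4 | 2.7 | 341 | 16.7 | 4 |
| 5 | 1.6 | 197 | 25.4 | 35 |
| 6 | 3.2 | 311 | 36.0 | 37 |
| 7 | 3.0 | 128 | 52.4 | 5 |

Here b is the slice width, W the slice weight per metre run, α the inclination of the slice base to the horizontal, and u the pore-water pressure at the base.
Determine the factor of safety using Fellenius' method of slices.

FS = 1.79

Ordinary method of slices: FS = Σ[c'·Δl_i + (W_i cosα_i − u_i·Δl_i)·tanφ'] / Σ W_i sinα_i, with Δl_i = b_i / cosα_i.
Slice 1: Δl = 1.2/cos(-9.1°) = 1.215 m; N'_1 = 15·cos(-9.1°) − 5·1.215 = 8.7; c'Δl = 20.30; W sinα = -2.4
Slice 2: Δl = 1.9/cos(-3.2°) = 1.903 m; N'_2 = 83·cos(-3.2°) − 2·1.903 = 79.1; c'Δl = 31.78; W sinα = -4.6
Slice 3: Δl = 2.9/cos5.9° = 2.915 m; N'_3 = 249·cos5.9° − 16·2.915 = 201.0; c'Δl = 48.69; W sinα = 25.6
Slice 4: Δl = 2.7/cos16.7° = 2.819 m; N'_4 = 341·cos16.7° − 4·2.819 = 315.3; c'Δl = 47.08; W sinα = 98.0
Slice 5: Δl = 1.6/cos25.4° = 1.771 m; N'_5 = 197·cos25.4° − 35·1.771 = 116.0; c'Δl = 29.58; W sinα = 84.5
Slice 6: Δl = 3.2/cos36.0° = 3.955 m; N'_6 = 311·cos36.0° − 37·3.955 = 105.3; c'Δl = 66.06; W sinα = 182.8
Slice 7: Δl = 3.0/cos52.4° = 4.917 m; N'_7 = 128·cos52.4° − 5·4.917 = 53.5; c'Δl = 82.11; W sinα = 101.4
Σc'Δl = 325.6 kN/m; ΣN' = 878.9 kN/m; ΣW sinα = 485.3 kN/m
Resisting = 325.6 + 878.9·tan31.8° = 325.6 + 544.9 = 870.5 kN/m
FS = 870.5 / 485.3 = 1.794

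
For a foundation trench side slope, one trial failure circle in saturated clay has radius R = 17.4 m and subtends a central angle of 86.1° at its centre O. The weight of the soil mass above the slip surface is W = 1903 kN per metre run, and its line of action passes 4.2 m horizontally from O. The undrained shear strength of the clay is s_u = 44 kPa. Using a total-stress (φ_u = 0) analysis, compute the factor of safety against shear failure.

Taking moments about the centre O, the resisting moment is provided by the undrained shear strength acting along the arc:
Arc length L_a = R·θ = 17.4·(86.1°·π/180) = 17.4·1.5027 = 26.15 m
M_R = s_u·L_a·R = 44·26.15·17.4 = 20018.5 kN·m/m
M_D = W·d = 1903·4.2 = 7992.6 kN·m/m
FS = M_R / M_D = 20018.5 / 7992.6 = 2.505

FS = 2.50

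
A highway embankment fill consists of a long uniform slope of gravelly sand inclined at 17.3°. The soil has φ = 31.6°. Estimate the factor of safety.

For a dry cohesionless infinite slope the factor of safety is FS = tanφ / tanβ.
FS = tan31.6° / tan17.3° = 0.6152 / 0.3115 = 1.975

FS = 1.98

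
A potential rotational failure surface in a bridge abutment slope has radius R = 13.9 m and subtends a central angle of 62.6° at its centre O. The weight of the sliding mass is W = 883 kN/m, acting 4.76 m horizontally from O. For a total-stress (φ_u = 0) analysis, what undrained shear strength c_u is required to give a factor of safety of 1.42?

c_u = 28.3 kPa

FS = c_u·L_a·R / (W·d), so c_u = FS·W·d / (L_a·R).
Arc length L_a = R·θ = 13.9·(62.6°·π/180) = 13.9·1.0926 = 15.19 m
c_u = 1.42·883·4.76 / (15.19·13.9) = 5968.4 / 211.10 = 28.27 kPa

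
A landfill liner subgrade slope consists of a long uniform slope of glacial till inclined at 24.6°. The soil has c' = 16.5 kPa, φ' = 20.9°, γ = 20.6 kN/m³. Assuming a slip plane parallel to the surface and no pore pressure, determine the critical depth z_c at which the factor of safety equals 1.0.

z_c = 12.75 m

Setting FS = 1.00 in FS = [c' + γz cos²β tanφ'] / [γz sinβ cosβ] and solving for z:
z = c' / [γ cosβ (FS·sinβ − cosβ·tanφ')]
  = 16.5 / [20.6·cos24.6°·(1.00·sin24.6° − cos24.6°·tan20.9°)]
  = 16.5 / [20.6·0.9092·(1.00·0.4163 − 0.9092·0.3819)]
  = 16.5 / 1.2938 = 12.753 m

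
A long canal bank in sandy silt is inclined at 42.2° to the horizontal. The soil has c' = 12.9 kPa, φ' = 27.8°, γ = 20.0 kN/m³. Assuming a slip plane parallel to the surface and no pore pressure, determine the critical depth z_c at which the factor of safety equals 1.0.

Setting FS = 1.00 in FS = [c' + γz cos²β tanφ'] / [γz sinβ cosβ] and solving for z:
z = c' / [γ cosβ (FS·sinβ − cosβ·tanφ')]
  = 12.9 / [20.0·cos42.2°·(1.00·sin42.2° − cos42.2°·tan27.8°)]
  = 12.9 / [20.0·0.7408·(1.00·0.6717 − 0.7408·0.5272)]
  = 12.9 / 4.1654 = 3.097 m

z_c = 3.10 m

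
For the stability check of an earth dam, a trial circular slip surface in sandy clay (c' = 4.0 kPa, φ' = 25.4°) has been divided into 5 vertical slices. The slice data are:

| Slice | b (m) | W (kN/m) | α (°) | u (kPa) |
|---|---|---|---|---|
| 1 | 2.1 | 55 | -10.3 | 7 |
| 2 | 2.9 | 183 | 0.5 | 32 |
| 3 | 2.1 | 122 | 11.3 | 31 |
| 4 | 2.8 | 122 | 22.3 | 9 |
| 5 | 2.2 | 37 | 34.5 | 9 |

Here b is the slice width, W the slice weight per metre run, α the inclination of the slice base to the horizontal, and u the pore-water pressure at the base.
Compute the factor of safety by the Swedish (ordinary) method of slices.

FS = 2.19

Ordinary method of slices: FS = Σ[c'·Δl_i + (W_i cosα_i − u_i·Δl_i)·tanφ'] / Σ W_i sinα_i, with Δl_i = b_i / cosα_i.
Slice 1: Δl = 2.1/cos(-10.3°) = 2.134 m; N'_1 = 55·cos(-10.3°) − 7·2.134 = 39.2; c'Δl = 8.54; W sinα = -9.8
Slice 2: Δl = 2.9/cos0.5° = 2.900 m; N'_2 = 183·cos0.5° − 32·2.900 = 90.2; c'Δl = 11.60; W sinα = 1.6
Slice 3: Δl = 2.1/cos11.3° = 2.142 m; N'_3 = 122·cos11.3° − 31·2.142 = 53.2; c'Δl = 8.57; W sinα = 23.9
Slice 4: Δl = 2.8/cos22.3° = 3.026 m; N'_4 = 122·cos22.3° − 9·3.026 = 85.6; c'Δl = 12.11; W sinα = 46.3
Slice 5: Δl = 2.2/cos34.5° = 2.669 m; N'_5 = 37·cos34.5° − 9·2.669 = 6.5; c'Δl = 10.68; W sinα = 21.0
Σc'Δl = 51.5 kN/m; ΣN' = 274.7 kN/m; ΣW sinα = 82.9 kN/m
Resisting = 51.5 + 274.7·tan25.4° = 51.5 + 130.4 = 181.9 kN/m
FS = 181.9 / 82.9 = 2.194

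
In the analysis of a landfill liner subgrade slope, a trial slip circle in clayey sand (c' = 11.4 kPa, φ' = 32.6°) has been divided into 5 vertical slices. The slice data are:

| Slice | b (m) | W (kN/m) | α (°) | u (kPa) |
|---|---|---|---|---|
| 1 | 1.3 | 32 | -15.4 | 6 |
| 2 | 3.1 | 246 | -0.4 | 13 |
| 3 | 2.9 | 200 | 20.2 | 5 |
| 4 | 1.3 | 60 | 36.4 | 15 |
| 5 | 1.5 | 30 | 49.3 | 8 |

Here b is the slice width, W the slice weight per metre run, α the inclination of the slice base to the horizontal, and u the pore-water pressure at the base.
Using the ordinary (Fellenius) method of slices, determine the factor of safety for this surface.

FS = 3.44

Ordinary method of slices: FS = Σ[c'·Δl_i + (W_i cosα_i − u_i·Δl_i)·tanφ'] / Σ W_i sinα_i, with Δl_i = b_i / cosα_i.
Slice 1: Δl = 1.3/cos(-15.4°) = 1.348 m; N'_1 = 32·cos(-15.4°) − 6·1.348 = 22.8; c'Δl = 15.37; W sinα = -8.5
Slice 2: Δl = 3.1/cos(-0.4°) = 3.100 m; N'_2 = 246·cos(-0.4°) − 13·3.100 = 205.7; c'Δl = 35.34; W sinα = -1.7
Slice 3: Δl = 2.9/cos20.2° = 3.090 m; N'_3 = 200·cos20.2° − 5·3.090 = 172.2; c'Δl = 35.23; W sinα = 69.1
Slice 4: Δl = 1.3/cos36.4° = 1.615 m; N'_4 = 60·cos36.4° − 15·1.615 = 24.1; c'Δl = 18.41; W sinα = 35.6
Slice 5: Δl = 1.5/cos49.3° = 2.300 m; N'_5 = 30·cos49.3° − 8·2.300 = 1.2; c'Δl = 26.22; W sinα = 22.7
Σc'Δl = 130.6 kN/m; ΣN' = 425.9 kN/m; ΣW sinα = 117.2 kN/m
Resisting = 130.6 + 425.9·tan32.6° = 130.6 + 272.4 = 403.0 kN/m
FS = 403.0 / 117.2 = 3.438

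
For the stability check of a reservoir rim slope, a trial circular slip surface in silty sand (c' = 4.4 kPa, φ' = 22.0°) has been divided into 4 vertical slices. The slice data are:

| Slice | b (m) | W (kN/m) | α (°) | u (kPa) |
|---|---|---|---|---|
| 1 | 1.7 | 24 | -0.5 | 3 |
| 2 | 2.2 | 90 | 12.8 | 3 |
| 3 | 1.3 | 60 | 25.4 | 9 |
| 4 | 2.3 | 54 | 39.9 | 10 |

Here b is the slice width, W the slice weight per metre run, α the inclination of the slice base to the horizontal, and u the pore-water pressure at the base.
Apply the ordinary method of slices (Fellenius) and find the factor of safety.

Ordinary method of slices: FS = Σ[c'·Δl_i + (W_i cosα_i − u_i·Δl_i)·tanφ'] / Σ W_i sinα_i, with Δl_i = b_i / cosα_i.
Slice 1: Δl = 1.7/cos(-0.5°) = 1.700 m; N'_1 = 24·cos(-0.5°) − 3·1.700 = 18.9; c'Δl = 7.48; W sinα = -0.2
Slice 2: Δl = 2.2/cos12.8° = 2.256 m; N'_2 = 90·cos12.8° − 3·2.256 = 81.0; c'Δl = 9.93; W sinα = 19.9
Slice 3: Δl = 1.3/cos25.4° = 1.439 m; N'_3 = 60·cos25.4° − 9·1.439 = 41.2; c'Δl = 6.33; W sinα = 25.7
Slice 4: Δl = 2.3/cos39.9° = 2.998 m; N'_4 = 54·cos39.9° − 10·2.998 = 11.4; c'Δl = 13.19; W sinα = 34.6
Σc'Δl = 36.9 kN/m; ΣN' = 152.6 kN/m; ΣW sinα = 80.1 kN/m
Resisting = 36.9 + 152.6·tan22.0° = 36.9 + 61.6 = 98.6 kN/m
FS = 98.6 / 80.1 = 1.231

FS = 1.23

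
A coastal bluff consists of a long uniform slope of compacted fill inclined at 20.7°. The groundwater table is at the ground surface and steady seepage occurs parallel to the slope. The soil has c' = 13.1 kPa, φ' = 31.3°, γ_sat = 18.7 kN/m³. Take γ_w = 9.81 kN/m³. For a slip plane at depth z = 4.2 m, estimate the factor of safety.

FS = 1.27

With seepage parallel to the slope and the water table at the surface, the effective normal stress on the slip plane uses the buoyant unit weight γ' = γ_sat − γ_w while the driving shear stress uses γ_sat:
FS = [c' + γ' z cos²β tanφ'] / [γ_sat z sinβ cosβ]
γ' = 18.7 − 9.81 = 8.89 kN/m³
Numerator = 13.1 + 8.89·4.2·cos²20.7°·tan31.3° = 13.1 + 8.89·4.2·0.8751·0.6080 = 32.965 kPa
Denominator = 18.7·4.2·sin20.7°·cos20.7° = 18.7·4.2·0.3535·0.9354 = 25.970 kPa
FS = 32.965 / 25.970 = 1.269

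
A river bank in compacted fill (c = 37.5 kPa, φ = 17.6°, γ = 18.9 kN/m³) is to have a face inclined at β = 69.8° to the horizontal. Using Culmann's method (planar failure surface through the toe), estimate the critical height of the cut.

Culmann's analysis gives the critical failure plane at α_cr = (β + φ)/2 = (69.8 + 17.6)/2 = 43.7°, and the critical height
H_c = (4c/γ) · sinβ cosφ / [1 − cos(β − φ)]
    = (4·37.5/18.9) · sin69.8°·cos17.6° / [1 − cos(52.2°)]
    = 7.937 · 0.9385·0.9532 / [1 − 0.6129]
    = 7.937 · 0.8946 / 0.3871
    = 18.34 m

H_c = 18.34 m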